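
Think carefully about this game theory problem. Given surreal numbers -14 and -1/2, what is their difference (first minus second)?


x = -14, y = -1/2
Converting to common denominator: 2
x = -28/2, y = -1/2
x - y = -14 - -1/2 = -27/2

-27/2


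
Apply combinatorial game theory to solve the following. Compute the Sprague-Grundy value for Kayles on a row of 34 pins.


Kayles: a move removes 1 or 2 adjacent pins from a contiguous row.
Removing pins from a row of k leaves two independent rows (a, b) with a + b = k - 1 (one pin) or a + b = k - 2 (two pins); an end removal gives a = 0.
By Sprague-Grundy, G(k) = mex{ G(a) XOR G(b) } over all these splits. G(0) = 0.
G(1): splits (0,0):0^0=0 -> mex({0}) = 1
G(2): splits (0,1):0^1=1 (0,0):0^0=0 -> mex({0, 1}) = 2
G(3): splits (0,2):0^2=2 (1,1):1^1=0 (0,1):0^1=1 -> mex({0, 1, 2}) = 3
G(4): splits (0,3):0^3=3 (1,2):1^2=3 (0,2):0^2=2 (1,1):1^1=0 -> mex({0, 2, 3}) = 1
G(5): splits (0,4):0^1=1 (1,3):1^3=2 (2,2):2^2=0 (0,3):0^3=3 (1,2):1^2=3 -> mex({0, 1, 2, 3}) = 4
G(6) = mex({0, 1, 2, 4}) = 3
G(7) = mex({0, 1, 3, 4, 5}) = 2
G(8) = mex({0, 2, 3, 5, 6}) = 1
G(9) = mex({0, 1, 2, 3, 6, 7}) = 4
G(10) = mex({0, 1, 3, 4, 5, 7}) = 2
G(11) = mex({0, 1, 2, 3, 4, 5}) = 6
G(12) = mex({0, 1, 2, 3, 5, 6, 7}) = 4
G(13) = mex({0, 2, 3, 4, 6, 7}) = 1
G(14) = mex({0, 1, 4, 5, 6, 7}) = 2
G(15) = mex({0, 1, 2, 3, 4, 5, 6}) = 7
G(16) = mex({0, 2, 3, 5, 6, 7}) = 1
G(17) = mex({0, 1, 2, 3, 5, 6, 7}) = 4
G(18) = mex({0, 1, 2, 4, 5, 6}) = 3
G(19) = mex({0, 1, 3, 4, 5, 7}) = 2
G(20) = mex({0, 2, 3, 4, 5, 6, 7}) = 1
G(21) = mex({0, 1, 2, 3, 5, 6, 7}) = 4
G(22) = mex({0, 1, 2, 3, 4, 5, 7}) = 6
G(23) = mex({0, 1, 2, 3, 4, 5, 6}) = 7
G(24) = mex({0, 1, 2, 3, 5, 6, 7}) = 4
G(25) = mex({0, 2, 3, 4, 6, 7}) = 1
G(26) = mex({0, 1, 3, 4, 5, 6, 7}) = 2
G(27) = mex({0, 1, 2, 3, 4, 5, 6, 7}) = 8
G(28) = mex({0, 1, 2, 3, 4, 6, 7, 8}) = 5
G(29) = mex({0, 1, 2, 3, 5, 6, 7, 8, 9}) = 4
G(30) = mex({0, 1, 2, 3, 4, 5, 6, 9, 10}) = 7
G(31) = mex({0, 1, 3, 4, 5, 7, 10, 11}) = 2
G(32) = mex({0, 2, 3, 4, 5, 6, 7, 9, 11}) = 1
G(33) = mex({0, 1, 2, 3, 4, 5, 6, 7, 9, 12}) = 8
G(34) = mex({0, 1, 2, 3, 4, 5, 7, 8, 11, 12}) = 6
Therefore G(34) = 6.

6


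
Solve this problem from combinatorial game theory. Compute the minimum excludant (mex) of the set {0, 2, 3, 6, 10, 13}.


Set = {0, 2, 3, 6, 10, 13}
0 is in the set.
1 is NOT in the set. This is the mex.
mex = 1

1


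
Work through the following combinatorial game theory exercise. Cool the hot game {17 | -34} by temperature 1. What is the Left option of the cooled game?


Original game: {17 | -34} (a switch {a | b} with a > b).
Cooling by t (for t below the temperature (a - b)/2 = 51/2) taxes each move by t: {a | b} cooled by t is {a - t | b + t}.
Cooling amount: t = 1
Cooled Left option: 17 - 1 = 16
Cooled Right option: -34 + 1 = -33
Cooled game: {16 | -33}
Left option = 16

16


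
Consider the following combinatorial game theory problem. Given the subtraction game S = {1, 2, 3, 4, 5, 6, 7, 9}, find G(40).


The subtraction set is S = {1, 2, 3, 4, 5, 6, 7, 9}.
G(k) = mex{ G(k - s) : s in S, s <= k }. We compute iteratively: G(0) = 0.
G(1) = mex({0}) = 1
G(2) = mex({0, 1}) = 2
G(3) = mex({0, 1, 2}) = 3
G(4) = mex({0, 1, 2, 3}) = 4
G(5) = mex({0, 1, 2, 3, 4}) = 5
G(6) = mex({0, 1, 2, 3, 4, 5}) = 6
G(7) = mex({0, 1, 2, 3, 4, 5, 6}) = 7
G(8) = mex({1, 2, 3, 4, 5, 6, 7}) = 0
G(9) = mex({0, 2, 3, 4, 5, 6, 7}) = 1
G(10) = mex({0, 1, 3, 4, 5, 6, 7}) = 2
G(11) = mex({0, 1, 2, 4, 5, 6, 7}) = 3
G(12) = mex({0, 1, 2, 3, 5, 6, 7}) = 4
G(13) = mex({0, 1, 2, 3, 4, 6, 7}) = 5
G(14) = mex({0, 1, 2, 3, 4, 5, 7}) = 6
G(15) = mex({0, 1, 2, 3, 4, 5, 6}) = 7
G(16) = mex({1, 2, 3, 4, 5, 6, 7}) = 0
Observe that G(8)..G(16) = 0, 1, 2, 3, 4, 5, 6, 7, 0 repeats G(0)..G(8) = 0, 1, 2, 3, 4, 5, 6, 7, 0.
For k >= max(S) = 9, G(k) is determined by the previous 9 values G(k-9)..G(k-1); a window of 9 consecutive values has recurred shifted by 8, so by induction G(k + 8) = G(k) for all k >= 0: the sequence is periodic from the start with period 8.
One period: G(0..7) = 0, 1, 2, 3, 4, 5, 6, 7.
40 mod 8 = 0, so G(40) = G(0) = 0.

0


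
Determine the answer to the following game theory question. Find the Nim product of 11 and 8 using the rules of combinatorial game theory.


Nim multiplication is bilinear over XOR: (u XOR v) * w = (u*w) XOR (v*w).
So we split each operand into its bit components and XOR the pairwise Nim products.
11 = 1 + 2 + 8 (as XOR of powers of 2).
8 = 8 (as XOR of powers of 2).
Using the standard Nim-product table on single bits:
  2*2 = 3,   2*4 = 8,   2*8 = 12,
  4*4 = 6,   4*8 = 11,  8*8 = 13,
and  1*x = x (identity), k*l = l*k (commutative).
Pairwise Nim products:
  1 * 8 = 8
  2 * 8 = 12
  8 * 8 = 13
XOR them: 8 XOR 12 XOR 13 = 9.
Result: 11 * 8 = 9 (in Nim).

9


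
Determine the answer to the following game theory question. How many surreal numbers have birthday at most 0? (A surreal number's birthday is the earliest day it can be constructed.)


Day 0: {|} = 0 is born. Count = 1.
Day n: the number of surreal numbers born by day n is 2^(n+1) - 1.
By day 0: 2^1 - 1 = 1
By day 0: 1 surreal numbers.

1


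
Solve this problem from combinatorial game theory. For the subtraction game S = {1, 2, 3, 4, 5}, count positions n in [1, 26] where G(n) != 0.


Subtraction set S = {1, 2, 3, 4, 5}, so G(n) = n mod 6.
G(n) = 0 when n is a multiple of 6.
Multiples of 6 in [1, 26]: 4
N-positions (nonzero Grundy) = 26 - 4 = 22

22


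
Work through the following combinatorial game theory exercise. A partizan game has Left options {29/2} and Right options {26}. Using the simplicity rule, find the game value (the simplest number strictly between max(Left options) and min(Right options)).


Left options: {29/2}, max = 29/2
Right options: {26}, min = 26
All options are numbers and max(Left) < min(Right), so by the simplicity theorem the value is the simplest (earliest-born) number strictly between 29/2 and 26.
Integers 15 through 25 all lie strictly between 29/2 and 26.
Among integers, the simplest (lowest birthday = smallest |n|; 0 is born on day 0, +-n on day n) is 15.
No non-integer in the interval can be simpler: if x is a non-integer in the interval, then floor(x) or ceil(x) also lies in the interval (the interval contains an integer), and both are proper prefixes of x's sign expansion, i.e. born earlier. So the game value is 15.
Game value = 15

15


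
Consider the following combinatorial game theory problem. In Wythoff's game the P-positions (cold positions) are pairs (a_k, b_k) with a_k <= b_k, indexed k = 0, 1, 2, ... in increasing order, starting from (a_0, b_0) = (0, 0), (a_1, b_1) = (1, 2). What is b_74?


By Wythoff's theorem, a_k = floor(k * phi) and b_k = floor(k * phi^2) = a_k + k, where phi = (1 + sqrt(5))/2 is the golden ratio.
phi = (1 + sqrt(5))/2 = 1.618034
phi^2 = phi + 1 = 2.618034
k = 74
k * phi^2 = 74 * 2.618034 = 193.734515
b_74 = floor(k * phi^2) = 193 (check: a_74 + k = 119 + 74 = 193)

193


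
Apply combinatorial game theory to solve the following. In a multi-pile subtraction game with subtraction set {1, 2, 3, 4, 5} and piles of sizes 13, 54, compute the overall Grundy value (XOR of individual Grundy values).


Subtraction set: {1, 2, 3, 4, 5}
For this subtraction set, G(n) = n mod 6 (period = max + 1 = 6).
Pile 1 (size 13): G(13) = 13 mod 6 = 1
Pile 2 (size 54): G(54) = 54 mod 6 = 0
Total Grundy value = XOR of all: 1 XOR 0 = 1

1


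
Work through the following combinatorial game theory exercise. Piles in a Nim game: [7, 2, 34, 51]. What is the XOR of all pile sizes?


We need the XOR (exclusive or) of all pile sizes.
After XOR-ing pile 1 (size 7): 0 XOR 7 = 7
After XOR-ing pile 2 (size 2): 7 XOR 2 = 5
After XOR-ing pile 3 (size 34): 5 XOR 34 = 39
After XOR-ing pile 4 (size 51): 39 XOR 51 = 20
The Nim-value of this position is 20.

20


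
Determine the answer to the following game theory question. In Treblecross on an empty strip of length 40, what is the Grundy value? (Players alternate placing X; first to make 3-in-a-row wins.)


Treblecross: place X on empty cells; 3-in-a-row wins.
Playing within two cells of an existing X lets the opponent win at once, so sensible play treats the cells i-2..i+2 around each X as dead. The player left with no safe cell loses, so this is a normal-play take-away game on strips of safe cells.
Placing X at cell i (0-indexed) of a strip of k safe cells leaves independent strips of sizes max(0, i-2) and max(0, k-i-3). Hence G(k) = mex{ G(max(0,i-2)) XOR G(max(0,k-i-3)) : 0 <= i < k }, with G(0) = 0.
G(1): splits (0,0):0^0=0 -> mex({0}) = 1
G(2): splits (0,0):0^0=0 -> mex({0}) = 1
G(3): splits (0,0):0^0=0 -> mex({0}) = 1
G(4): splits (0,1):0^1=1 (0,0):0^0=0 -> mex({0, 1}) = 2
G(5): splits (0,2):0^1=1 (0,1):0^1=1 (0,0):0^0=0 -> mex({0, 1}) = 2
G(6) = mex({1}) = 0
G(7) = mex({0, 1, 2}) = 3
G(8) = mex({0, 1, 2}) = 3
G(9) = mex({0, 2}) = 1
G(10) = mex({0, 2, 3}) = 1
G(11) = mex({0, 3}) = 1
G(12) = mex({1, 3}) = 0
G(13) = mex({0, 1, 2, 3}) = 4
G(14) = mex({0, 1, 2}) = 3
G(15) = mex({0, 1, 2}) = 3
G(16) = mex({0, 1, 2, 4}) = 3
G(17) = mex({0, 1, 3, 4}) = 2
G(18) = mex({0, 1, 3, 4}) = 2
G(19) = mex({0, 1, 3, 5}) = 2
G(20) = mex({0, 1, 2, 3, 5}) = 4
G(21) = mex({0, 1, 2, 3, 5}) = 4
G(22) = mex({1, 2, 6}) = 0
G(23) = mex({0, 1, 2, 3, 4, 6}) = 5
G(24) = mex({0, 1, 2, 3, 4}) = 5
G(25) = mex({0, 1, 3, 4, 7}) = 2
G(26) = mex({0, 1, 3, 4, 5, 7}) = 2
G(27) = mex({0, 1, 3, 5}) = 2
G(28) = mex({0, 1, 2, 5}) = 3
G(29) = mex({0, 1, 2, 4, 5, 6}) = 3
G(30) = mex({1, 2, 4, 6}) = 0
G(31) = mex({0, 1, 2, 3, 4, 6}) = 5
G(32) = mex({1, 2, 3, 4, 7}) = 0
G(33) = mex({0, 3, 7}) = 1
G(34) = mex({0, 2, 3, 5, 7}) = 1
G(35) = mex({0, 2, 3, 5, 6}) = 1
G(36) = mex({0, 1, 2, 5, 6}) = 3
G(37) = mex({0, 1, 2, 4, 5, 6}) = 3
G(38) = mex({0, 1, 2, 4}) = 3
G(39) = mex({0, 1, 2, 3, 4, 7}) = 5
G(40) = mex({0, 1, 2, 3, 4, 5, 7}) = 6
Therefore G(40) = 6.

6


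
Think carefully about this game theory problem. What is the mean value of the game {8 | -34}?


Game = {8 | -34}, a switch {a | b} with numbers a > b.
Its thermograph has left wall a - t and right wall b + t, which meet at t = (a - b)/2, where both equal (a + b)/2. So the mast (mean value) is at (a + b)/2.
Mean = (8 + (-34))/2 = -26/2 = -13

-13


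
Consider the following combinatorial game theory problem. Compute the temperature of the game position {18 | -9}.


The game is {18 | -9}, a switch {a | b} with numbers a > b.
Cooling {a | b} by t gives {a - t | b + t}, which stops being hot when a - t = b + t, i.e. at t = (a - b)/2. So the temperature of a switch is (a - b)/2.
Temperature = (Left option - Right option) / 2
= (18 - (-9)) / 2
= 27 / 2
= 27/2

27/2


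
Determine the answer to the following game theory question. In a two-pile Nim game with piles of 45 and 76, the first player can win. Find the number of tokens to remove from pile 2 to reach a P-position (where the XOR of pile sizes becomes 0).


Piles: 45 and 76
Current XOR: 45 XOR 76 = 97 (non-zero, so this is an N-position).
To make the XOR zero, we need to find a move that balances the piles.
For pile 2 (size 76): target = 76 XOR 97 = 45
We reduce pile 2 from 76 to 45.
Tokens removed: 76 - 45 = 31
Verification: 45 XOR 45 = 0

31


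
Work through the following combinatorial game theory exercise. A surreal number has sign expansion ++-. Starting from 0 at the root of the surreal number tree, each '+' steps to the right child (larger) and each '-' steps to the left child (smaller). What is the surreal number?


Sign expansion: ++-
Rule: track bounds (lo, hi), initially (-inf, +inf). On '+', the current value becomes lo and we move to the simplest number in (value, hi): value + 1 if hi = +inf, otherwise the midpoint (value + hi)/2. On '-', the current value becomes hi and we move to value - 1 if lo = -inf, otherwise the midpoint (lo + value)/2.
Start at 0.
Step 1: sign = +, move right. Bounds: (0, +inf). Value = 1
Step 2: sign = +, move right. Bounds: (1, +inf). Value = 2
Step 3: sign = -, move left. Bounds: (1, 2). Value = 3/2
The surreal number with sign expansion ++- is 3/2.

3/2


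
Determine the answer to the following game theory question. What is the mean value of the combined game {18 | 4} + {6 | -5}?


G1 = {18 | 4}, G2 = {6 | -5}
Each is a switch {a | b} with numbers a > b; its mean value is (a + b)/2, and mean value is additive over game sums: m(G1 + G2) = m(G1) + m(G2).
Mean of G1 = (18 + (4))/2 = 22/2 = 11
Mean of G2 = (6 + (-5))/2 = 1/2 = 1/2
Mean of G1 + G2 = 11 + 1/2 = 23/2

23/2


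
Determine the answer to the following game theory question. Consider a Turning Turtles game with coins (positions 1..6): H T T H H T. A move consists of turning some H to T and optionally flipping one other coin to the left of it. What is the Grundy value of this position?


Coins: H T T H H T
Key fact: a single head at position k behaves exactly like a Nim heap of size k (turning it to T and optionally flipping a coin at j < k corresponds to moving the heap from k to j, or to 0), and heads combine as a disjunctive sum (two heads at the same place would cancel, matching j XOR j = 0). So the Nim-value is the XOR of the 1-indexed positions of the heads.
Face-up positions (1-indexed): [1, 4, 5]
XOR 0 with 1: 0 XOR 1 = 1
XOR 1 with 4: 1 XOR 4 = 5
XOR 5 with 5: 5 XOR 5 = 0
Nim-value = 0

0


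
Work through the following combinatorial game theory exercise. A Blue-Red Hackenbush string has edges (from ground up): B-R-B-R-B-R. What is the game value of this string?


Edges (from ground): B-R-B-R-B-R
By Berlekamp's sign-expansion rule, a Blue-Red Hackenbush stalk has the value of the surreal number whose sign sequence is the edge sequence with B -> + and R -> -.
Sign sequence: +-+-+-
Trace the sign expansion in the surreal number tree, starting from 0:
Edge 1: B (sign +) -> bounds (0, +inf), value = 1
Edge 2: R (sign -) -> bounds (0, 1), value = 1/2
Edge 3: B (sign +) -> bounds (1/2, 1), value = 3/4
Edge 4: R (sign -) -> bounds (1/2, 3/4), value = 5/8
Edge 5: B (sign +) -> bounds (5/8, 3/4), value = 11/16
Edge 6: R (sign -) -> bounds (5/8, 11/16), value = 21/32
Game value = 21/32

21/32


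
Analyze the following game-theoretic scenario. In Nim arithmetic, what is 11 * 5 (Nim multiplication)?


Nim multiplication is bilinear over XOR: (u XOR v) * w = (u*w) XOR (v*w).
So we split each operand into its bit components and XOR the pairwise Nim products.
11 = 1 + 2 + 8 (as XOR of powers of 2).
5 = 1 + 4 (as XOR of powers of 2).
Using the standard Nim-product table on single bits:
  2*2 = 3,   2*4 = 8,   2*8 = 12,
  4*4 = 6,   4*8 = 11,  8*8 = 13,
and  1*x = x (identity), k*l = l*k (commutative).
Pairwise Nim products:
  1 * 1 = 1
  1 * 4 = 4
  2 * 1 = 2
  2 * 4 = 8
  8 * 1 = 8
  8 * 4 = 11
XOR them: 1 XOR 4 XOR 2 XOR 8 XOR 8 XOR 11 = 12.
Result: 11 * 5 = 12 (in Nim).

12


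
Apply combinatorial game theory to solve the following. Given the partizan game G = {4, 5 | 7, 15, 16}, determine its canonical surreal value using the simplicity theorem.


Left options: {4, 5}, max = 5
Right options: {7, 15, 16}, min = 7
All options are numbers and max(Left) < min(Right), so by the simplicity theorem the value is the simplest (earliest-born) number strictly between 5 and 7.
The only integer strictly between 5 and 7 is 6.
No non-integer in the interval can be simpler: if x is a non-integer in the interval, then floor(x) or ceil(x) also lies in the interval (the interval contains an integer), and both are proper prefixes of x's sign expansion, i.e. born earlier. So the game value is 6.
Game value = 6

6


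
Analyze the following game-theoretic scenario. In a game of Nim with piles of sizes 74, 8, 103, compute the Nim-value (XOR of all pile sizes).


We need the XOR (exclusive or) of all pile sizes.
After XOR-ing pile 1 (size 74): 0 XOR 74 = 74
After XOR-ing pile 2 (size 8): 74 XOR 8 = 66
After XOR-ing pile 3 (size 103): 66 XOR 103 = 37
The Nim-value of this position is 37.

37


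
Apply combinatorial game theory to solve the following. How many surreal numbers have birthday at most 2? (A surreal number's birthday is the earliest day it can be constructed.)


Day 0: {|} = 0 is born. Count = 1.
Day n: the number of surreal numbers born by day n is 2^(n+1) - 1.
By day 0: 2^1 - 1 = 1
By day 1: 2^2 - 1 = 3
By day 2: 2^3 - 1 = 7
By day 2: 7 surreal numbers.

7


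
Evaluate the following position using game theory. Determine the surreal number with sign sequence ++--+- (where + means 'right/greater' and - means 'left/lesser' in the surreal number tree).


Sign expansion: ++--+-
Rule: track bounds (lo, hi), initially (-inf, +inf). On '+', the current value becomes lo and we move to the simplest number in (value, hi): value + 1 if hi = +inf, otherwise the midpoint (value + hi)/2. On '-', the current value becomes hi and we move to value - 1 if lo = -inf, otherwise the midpoint (lo + value)/2.
Start at 0.
Step 1: sign = +, move right. Bounds: (0, +inf). Value = 1
Step 2: sign = +, move right. Bounds: (1, +inf). Value = 2
Step 3: sign = -, move left. Bounds: (1, 2). Value = 3/2
Step 4: sign = -, move left. Bounds: (1, 3/2). Value = 5/4
Step 5: sign = +, move right. Bounds: (5/4, 3/2). Value = 11/8
Step 6: sign = -, move left. Bounds: (5/4, 11/8). Value = 21/16
The surreal number with sign expansion ++--+- is 21/16.

21/16


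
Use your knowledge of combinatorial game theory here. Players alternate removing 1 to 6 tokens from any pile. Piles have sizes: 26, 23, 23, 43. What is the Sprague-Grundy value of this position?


Subtraction set: {1, 2, 3, 4, 5, 6}
For this subtraction set, G(n) = n mod 7 (period = max + 1 = 7).
Pile 1 (size 26): G(26) = 26 mod 7 = 5
Pile 2 (size 23): G(23) = 23 mod 7 = 2
Pile 3 (size 23): G(23) = 23 mod 7 = 2
Pile 4 (size 43): G(43) = 43 mod 7 = 1
Total Grundy value = XOR of all: 5 XOR 2 XOR 2 XOR 1 = 4

4


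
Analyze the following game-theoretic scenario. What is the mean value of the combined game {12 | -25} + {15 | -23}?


G1 = {12 | -25}, G2 = {15 | -23}
Each is a switch {a | b} with numbers a > b; its mean value is (a + b)/2, and mean value is additive over game sums: m(G1 + G2) = m(G1) + m(G2).
Mean of G1 = (12 + (-25))/2 = -13/2 = -13/2
Mean of G2 = (15 + (-23))/2 = -8/2 = -4
Mean of G1 + G2 = -13/2 + -4 = -21/2

-21/2


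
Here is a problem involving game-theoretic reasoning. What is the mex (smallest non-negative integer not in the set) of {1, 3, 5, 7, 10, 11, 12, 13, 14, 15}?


Set = {1, 3, 5, 7, 10, 11, 12, 13, 14, 15}
0 is NOT in the set. This is the mex.
mex = 0

0


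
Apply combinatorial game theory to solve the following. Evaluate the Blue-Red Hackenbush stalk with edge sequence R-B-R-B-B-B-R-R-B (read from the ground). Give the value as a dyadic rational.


Edges (from ground): R-B-R-B-B-B-R-R-B
By Berlekamp's sign-expansion rule, a Blue-Red Hackenbush stalk has the value of the surreal number whose sign sequence is the edge sequence with B -> + and R -> -.
Sign sequence: -+-+++--+
Trace the sign expansion in the surreal number tree, starting from 0:
Edge 1: R (sign -) -> bounds (-inf, 0), value = -1
Edge 2: B (sign +) -> bounds (-1, 0), value = -1/2
Edge 3: R (sign -) -> bounds (-1, -1/2), value = -3/4
Edge 4: B (sign +) -> bounds (-3/4, -1/2), value = -5/8
Edge 5: B (sign +) -> bounds (-5/8, -1/2), value = -9/16
Edge 6: B (sign +) -> bounds (-9/16, -1/2), value = -17/32
Edge 7: R (sign -) -> bounds (-9/16, -17/32), value = -35/64
Edge 8: R (sign -) -> bounds (-9/16, -35/64), value = -71/128
Edge 9: B (sign +) -> bounds (-71/128, -35/64), value = -141/256
Game value = -141/256

-141/256


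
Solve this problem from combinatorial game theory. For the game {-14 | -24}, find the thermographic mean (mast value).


Game = {-14 | -24}, a switch {a | b} with numbers a > b.
Its thermograph has left wall a - t and right wall b + t, which meet at t = (a - b)/2, where both equal (a + b)/2. So the mast (mean value) is at (a + b)/2.
Mean = (-14 + (-24))/2 = -38/2 = -19

-19


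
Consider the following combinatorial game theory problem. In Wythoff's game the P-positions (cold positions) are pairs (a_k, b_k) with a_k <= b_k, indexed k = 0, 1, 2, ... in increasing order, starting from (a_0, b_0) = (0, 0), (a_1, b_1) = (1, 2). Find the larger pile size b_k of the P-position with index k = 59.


By Wythoff's theorem, a_k = floor(k * phi) and b_k = floor(k * phi^2) = a_k + k, where phi = (1 + sqrt(5))/2 is the golden ratio.
phi = (1 + sqrt(5))/2 = 1.618034
phi^2 = phi + 1 = 2.618034
k = 59
k * phi^2 = 59 * 2.618034 = 154.464005
b_59 = floor(k * phi^2) = 154 (check: a_59 + k = 95 + 59 = 154)

154


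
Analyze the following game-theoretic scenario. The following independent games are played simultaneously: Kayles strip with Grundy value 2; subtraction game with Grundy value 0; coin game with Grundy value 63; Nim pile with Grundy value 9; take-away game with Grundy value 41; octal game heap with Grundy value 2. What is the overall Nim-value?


By the Sprague-Grundy theorem, the Grundy value of a sum of games is the XOR of individual Grundy values.
Kayles strip: Grundy value = 2. Running XOR: 0 XOR 2 = 2
subtraction game: Grundy value = 0. Running XOR: 2 XOR 0 = 2
coin game: Grundy value = 63. Running XOR: 2 XOR 63 = 61
Nim pile: Grundy value = 9. Running XOR: 61 XOR 9 = 52
take-away game: Grundy value = 41. Running XOR: 52 XOR 41 = 29
octal game heap: Grundy value = 2. Running XOR: 29 XOR 2 = 31
The combined Grundy value is 31.

31


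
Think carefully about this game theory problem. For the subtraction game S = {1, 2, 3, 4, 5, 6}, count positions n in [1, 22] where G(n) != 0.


Subtraction set S = {1, 2, 3, 4, 5, 6}, so G(n) = n mod 7.
G(n) = 0 when n is a multiple of 7.
Multiples of 7 in [1, 22]: 3
N-positions (nonzero Grundy) = 22 - 3 = 19

19


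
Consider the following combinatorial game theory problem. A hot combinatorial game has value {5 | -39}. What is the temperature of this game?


The game is {5 | -39}, a switch {a | b} with numbers a > b.
Cooling {a | b} by t gives {a - t | b + t}, which stops being hot when a - t = b + t, i.e. at t = (a - b)/2. So the temperature of a switch is (a - b)/2.
Temperature = (Left option - Right option) / 2
= (5 - (-39)) / 2
= 44 / 2
= 22

22


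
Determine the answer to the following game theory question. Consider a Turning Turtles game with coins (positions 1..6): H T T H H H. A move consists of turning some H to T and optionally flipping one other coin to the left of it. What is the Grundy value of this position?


Coins: H T T H H H
Key fact: a single head at position k behaves exactly like a Nim heap of size k (turning it to T and optionally flipping a coin at j < k corresponds to moving the heap from k to j, or to 0), and heads combine as a disjunctive sum (two heads at the same place would cancel, matching j XOR j = 0). So the Nim-value is the XOR of the 1-indexed positions of the heads.
Face-up positions (1-indexed): [1, 4, 5, 6]
XOR 0 with 1: 0 XOR 1 = 1
XOR 1 with 4: 1 XOR 4 = 5
XOR 5 with 5: 5 XOR 5 = 0
XOR 0 with 6: 0 XOR 6 = 6
Nim-value = 6

6


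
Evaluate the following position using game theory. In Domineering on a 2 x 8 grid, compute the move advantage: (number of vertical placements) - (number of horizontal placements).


Board is 2 x 8 (rows x cols).
Left (vertical) placements: (rows-1) * cols = 1 * 8 = 8
Right (horizontal) placements: rows * (cols-1) = 2 * 7 = 14
Advantage = Left - Right = 8 - 14 = -6

-6


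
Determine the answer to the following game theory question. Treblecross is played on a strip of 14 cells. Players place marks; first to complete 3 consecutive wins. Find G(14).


Treblecross: place X on empty cells; 3-in-a-row wins.
Playing within two cells of an existing X lets the opponent win at once, so sensible play treats the cells i-2..i+2 around each X as dead. The player left with no safe cell loses, so this is a normal-play take-away game on strips of safe cells.
Placing X at cell i (0-indexed) of a strip of k safe cells leaves independent strips of sizes max(0, i-2) and max(0, k-i-3). Hence G(k) = mex{ G(max(0,i-2)) XOR G(max(0,k-i-3)) : 0 <= i < k }, with G(0) = 0.
G(1): splits (0,0):0^0=0 -> mex({0}) = 1
G(2): splits (0,0):0^0=0 -> mex({0}) = 1
G(3): splits (0,0):0^0=0 -> mex({0}) = 1
G(4): splits (0,1):0^1=1 (0,0):0^0=0 -> mex({0, 1}) = 2
G(5): splits (0,2):0^1=1 (0,1):0^1=1 (0,0):0^0=0 -> mex({0, 1}) = 2
G(6) = mex({1}) = 0
G(7) = mex({0, 1, 2}) = 3
G(8) = mex({0, 1, 2}) = 3
G(9) = mex({0, 2}) = 1
G(10) = mex({0, 2, 3}) = 1
G(11) = mex({0, 3}) = 1
G(12) = mex({1, 3}) = 0
G(13) = mex({0, 1, 2, 3}) = 4
G(14) = mex({0, 1, 2}) = 3
Therefore G(14) = 3.

3


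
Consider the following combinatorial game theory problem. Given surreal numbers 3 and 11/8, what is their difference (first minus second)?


x = 3, y = 11/8
Converting to common denominator: 8
x = 24/8, y = 11/8
x - y = 3 - 11/8 = 13/8

13/8


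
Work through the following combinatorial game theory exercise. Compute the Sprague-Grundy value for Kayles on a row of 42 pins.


Kayles: a move removes 1 or 2 adjacent pins from a contiguous row.
Removing pins from a row of k leaves two independent rows (a, b) with a + b = k - 1 (one pin) or a + b = k - 2 (two pins); an end removal gives a = 0.
By Sprague-Grundy, G(k) = mex{ G(a) XOR G(b) } over all these splits. G(0) = 0.
G(1): splits (0,0):0^0=0 -> mex({0}) = 1
G(2): splits (0,1):0^1=1 (0,0):0^0=0 -> mex({0, 1}) = 2
G(3): splits (0,2):0^2=2 (1,1):1^1=0 (0,1):0^1=1 -> mex({0, 1, 2}) = 3
G(4): splits (0,3):0^3=3 (1,2):1^2=3 (0,2):0^2=2 (1,1):1^1=0 -> mex({0, 2, 3}) = 1
G(5): splits (0,4):0^1=1 (1,3):1^3=2 (2,2):2^2=0 (0,3):0^3=3 (1,2):1^2=3 -> mex({0, 1, 2, 3}) = 4
G(6) = mex({0, 1, 2, 4}) = 3
G(7) = mex({0, 1, 3, 4, 5}) = 2
G(8) = mex({0, 2, 3, 5, 6}) = 1
G(9) = mex({0, 1, 2, 3, 6, 7}) = 4
G(10) = mex({0, 1, 3, 4, 5, 7}) = 2
G(11) = mex({0, 1, 2, 3, 4, 5}) = 6
G(12) = mex({0, 1, 2, 3, 5, 6, 7}) = 4
G(13) = mex({0, 2, 3, 4, 6, 7}) = 1
G(14) = mex({0, 1, 4, 5, 6, 7}) = 2
G(15) = mex({0, 1, 2, 3, 4, 5, 6}) = 7
G(16) = mex({0, 2, 3, 5, 6, 7}) = 1
G(17) = mex({0, 1, 2, 3, 5, 6, 7}) = 4
G(18) = mex({0, 1, 2, 4, 5, 6}) = 3
G(19) = mex({0, 1, 3, 4, 5, 7}) = 2
G(20) = mex({0, 2, 3, 4, 5, 6, 7}) = 1
G(21) = mex({0, 1, 2, 3, 5, 6, 7}) = 4
G(22) = mex({0, 1, 2, 3, 4, 5, 7}) = 6
G(23) = mex({0, 1, 2, 3, 4, 5, 6}) = 7
G(24) = mex({0, 1, 2, 3, 5, 6, 7}) = 4
G(25) = mex({0, 2, 3, 4, 6, 7}) = 1
G(26) = mex({0, 1, 3, 4, 5, 6, 7}) = 2
G(27) = mex({0, 1, 2, 3, 4, 5, 6, 7}) = 8
G(28) = mex({0, 1, 2, 3, 4, 6, 7, 8}) = 5
G(29) = mex({0, 1, 2, 3, 5, 6, 7, 8, 9}) = 4
G(30) = mex({0, 1, 2, 3, 4, 5, 6, 9, 10}) = 7
G(31) = mex({0, 1, 3, 4, 5, 7, 10, 11}) = 2
G(32) = mex({0, 2, 3, 4, 5, 6, 7, 9, 11}) = 1
G(33) = mex({0, 1, 2, 3, 4, 5, 6, 7, 9, 12}) = 8
G(34) = mex({0, 1, 2, 3, 4, 5, 7, 8, 11, 12}) = 6
G(35) = mex({0, 1, 2, 3, 4, 5, 6, 8, 9, 10, 11}) = 7
G(36) = mex({0, 1, 2, 3, 5, 6, 7, 9, 10}) = 4
G(37) = mex({0, 2, 3, 4, 6, 7, 9, 10, 11, 12}) = 1
G(38) = mex({0, 1, 3, 4, 5, 6, 7, 9, 10, 11, 12}) = 2
G(39) = mex({0, 1, 2, 4, 5, 6, 7, 9, 10, 12, 14}) = 3
G(40) = mex({0, 2, 3, 4, 6, 7, 11, 12, 14}) = 1
G(41) = mex({0, 1, 2, 3, 5, 6, 7, 9, 10, 11, 12}) = 4
G(42) = mex({0, 1, 2, 3, 4, 5, 6, 9, 10}) = 7
Therefore G(42) = 7.

7


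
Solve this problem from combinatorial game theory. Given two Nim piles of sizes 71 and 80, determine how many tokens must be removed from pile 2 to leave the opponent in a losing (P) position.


Piles: 71 and 80
Current XOR: 71 XOR 80 = 23 (non-zero, so this is an N-position).
To make the XOR zero, we need to find a move that balances the piles.
For pile 2 (size 80): target = 80 XOR 23 = 71
We reduce pile 2 from 80 to 71.
Tokens removed: 80 - 71 = 9
Verification: 71 XOR 71 = 0

9


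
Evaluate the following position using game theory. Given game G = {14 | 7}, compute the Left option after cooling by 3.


Original game: {14 | 7} (a switch {a | b} with a > b).
Cooling by t (for t below the temperature (a - b)/2 = 7/2) taxes each move by t: {a | b} cooled by t is {a - t | b + t}.
Cooling amount: t = 3
Cooled Left option: 14 - 3 = 11
Cooled Right option: 7 + 3 = 10
Cooled game: {11 | 10}
Left option = 11

11


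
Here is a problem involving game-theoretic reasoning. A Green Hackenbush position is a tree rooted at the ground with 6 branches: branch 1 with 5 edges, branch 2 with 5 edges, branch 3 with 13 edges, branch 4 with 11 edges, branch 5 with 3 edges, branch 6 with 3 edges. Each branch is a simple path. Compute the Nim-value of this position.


The tree has 6 branches from the ground vertex.
In Green Hackenbush, the Nim-value of a simple path of length k is k.
Branch 1: length 5, Nim-value = 5
Branch 2: length 5, Nim-value = 5
Branch 3: length 13, Nim-value = 13
Branch 4: length 11, Nim-value = 11
Branch 5: length 3, Nim-value = 3
Branch 6: length 3, Nim-value = 3
Total Nim-value = XOR of all branch values:
0 XOR 5 = 5
5 XOR 5 = 0
0 XOR 13 = 13
13 XOR 11 = 6
6 XOR 3 = 5
5 XOR 3 = 6
Nim-value of the tree = 6

6


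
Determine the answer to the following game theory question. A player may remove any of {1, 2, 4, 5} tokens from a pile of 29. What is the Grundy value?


The subtraction set is S = {1, 2, 4, 5}.
G(k) = mex{ G(k - s) : s in S, s <= k }. We compute iteratively: G(0) = 0.
G(1) = mex({0}) = 1
G(2) = mex({0, 1}) = 2
G(3) = mex({1, 2}) = 0
G(4) = mex({0, 2}) = 1
G(5) = mex({0, 1}) = 2
G(6) = mex({1, 2}) = 0
G(7) = mex({0, 2}) = 1
Observe that G(3)..G(7) = 0, 1, 2, 0, 1 repeats G(0)..G(4) = 0, 1, 2, 0, 1.
For k >= max(S) = 5, G(k) is determined by the previous 5 values G(k-5)..G(k-1); a window of 5 consecutive values has recurred shifted by 3, so by induction G(k + 3) = G(k) for all k >= 0: the sequence is periodic from the start with period 3.
One period: G(0..2) = 0, 1, 2.
29 mod 3 = 2, so G(29) = G(2) = 2.

2


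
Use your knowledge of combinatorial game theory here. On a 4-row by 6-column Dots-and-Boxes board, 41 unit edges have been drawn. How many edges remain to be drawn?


Grid: 4 x 6 boxes, i.e. 5 rows and 7 columns of dots.
Horizontal edges: (rows + 1) * cols = 5 * 6 = 30
Vertical edges: rows * (cols + 1) = 4 * 7 = 28
Total edges: 30 + 28 = 58
Edges drawn: 41
Remaining: 58 - 41 = 17

17


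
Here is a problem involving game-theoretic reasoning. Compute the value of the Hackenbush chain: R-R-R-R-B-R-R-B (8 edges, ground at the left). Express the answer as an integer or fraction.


Edges (from ground): R-R-R-R-B-R-R-B
By Berlekamp's sign-expansion rule, a Blue-Red Hackenbush stalk has the value of the surreal number whose sign sequence is the edge sequence with B -> + and R -> -.
Sign sequence: ----+--+
Trace the sign expansion in the surreal number tree, starting from 0:
Edge 1: R (sign -) -> bounds (-inf, 0), value = -1
Edge 2: R (sign -) -> bounds (-inf, -1), value = -2
Edge 3: R (sign -) -> bounds (-inf, -2), value = -3
Edge 4: R (sign -) -> bounds (-inf, -3), value = -4
Edge 5: B (sign +) -> bounds (-4, -3), value = -7/2
Edge 6: R (sign -) -> bounds (-4, -7/2), value = -15/4
Edge 7: R (sign -) -> bounds (-4, -15/4), value = -31/8
Edge 8: B (sign +) -> bounds (-31/8, -15/4), value = -61/16
Game value = -61/16

-61/16


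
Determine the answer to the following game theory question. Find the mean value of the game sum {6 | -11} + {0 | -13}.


G1 = {6 | -11}, G2 = {0 | -13}
Each is a switch {a | b} with numbers a > b; its mean value is (a + b)/2, and mean value is additive over game sums: m(G1 + G2) = m(G1) + m(G2).
Mean of G1 = (6 + (-11))/2 = -5/2 = -5/2
Mean of G2 = (0 + (-13))/2 = -13/2 = -13/2
Mean of G1 + G2 = -5/2 + -13/2 = -9

-9


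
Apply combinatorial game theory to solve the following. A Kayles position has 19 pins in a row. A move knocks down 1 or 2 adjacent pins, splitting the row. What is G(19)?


Kayles: a move removes 1 or 2 adjacent pins from a contiguous row.
Removing pins from a row of k leaves two independent rows (a, b) with a + b = k - 1 (one pin) or a + b = k - 2 (two pins); an end removal gives a = 0.
By Sprague-Grundy, G(k) = mex{ G(a) XOR G(b) } over all these splits. G(0) = 0.
G(1): splits (0,0):0^0=0 -> mex({0}) = 1
G(2): splits (0,1):0^1=1 (0,0):0^0=0 -> mex({0, 1}) = 2
G(3): splits (0,2):0^2=2 (1,1):1^1=0 (0,1):0^1=1 -> mex({0, 1, 2}) = 3
G(4): splits (0,3):0^3=3 (1,2):1^2=3 (0,2):0^2=2 (1,1):1^1=0 -> mex({0, 2, 3}) = 1
G(5): splits (0,4):0^1=1 (1,3):1^3=2 (2,2):2^2=0 (0,3):0^3=3 (1,2):1^2=3 -> mex({0, 1, 2, 3}) = 4
G(6) = mex({0, 1, 2, 4}) = 3
G(7) = mex({0, 1, 3, 4, 5}) = 2
G(8) = mex({0, 2, 3, 5, 6}) = 1
G(9) = mex({0, 1, 2, 3, 6, 7}) = 4
G(10) = mex({0, 1, 3, 4, 5, 7}) = 2
G(11) = mex({0, 1, 2, 3, 4, 5}) = 6
G(12) = mex({0, 1, 2, 3, 5, 6, 7}) = 4
G(13) = mex({0, 2, 3, 4, 6, 7}) = 1
G(14) = mex({0, 1, 4, 5, 6, 7}) = 2
G(15) = mex({0, 1, 2, 3, 4, 5, 6}) = 7
G(16) = mex({0, 2, 3, 5, 6, 7}) = 1
G(17) = mex({0, 1, 2, 3, 5, 6, 7}) = 4
G(18) = mex({0, 1, 2, 4, 5, 6}) = 3
G(19) = mex({0, 1, 3, 4, 5, 7}) = 2
Therefore G(19) = 2.

2


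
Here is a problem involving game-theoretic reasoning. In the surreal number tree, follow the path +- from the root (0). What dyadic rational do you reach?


Sign expansion: +-
Rule: track bounds (lo, hi), initially (-inf, +inf). On '+', the current value becomes lo and we move to the simplest number in (value, hi): value + 1 if hi = +inf, otherwise the midpoint (value + hi)/2. On '-', the current value becomes hi and we move to value - 1 if lo = -inf, otherwise the midpoint (lo + value)/2.
Start at 0.
Step 1: sign = +, move right. Bounds: (0, +inf). Value = 1
Step 2: sign = -, move left. Bounds: (0, 1). Value = 1/2
The surreal number with sign expansion +- is 1/2.

1/2


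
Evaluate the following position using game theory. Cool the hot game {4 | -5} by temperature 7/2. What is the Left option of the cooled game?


Original game: {4 | -5} (a switch {a | b} with a > b).
Cooling by t (for t below the temperature (a - b)/2 = 9/2) taxes each move by t: {a | b} cooled by t is {a - t | b + t}.
Cooling amount: t = 7/2
Cooled Left option: 4 - 7/2 = 1/2
Cooled Right option: -5 + 7/2 = -3/2
Cooled game: {1/2 | -3/2}
Left option = 1/2

1/2


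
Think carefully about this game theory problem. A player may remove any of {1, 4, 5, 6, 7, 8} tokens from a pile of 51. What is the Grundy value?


The subtraction set is S = {1, 4, 5, 6, 7, 8}.
G(k) = mex{ G(k - s) : s in S, s <= k }. We compute iteratively: G(0) = 0.
G(1) = mex({0}) = 1
G(2) = mex({1}) = 0
G(3) = mex({0}) = 1
G(4) = mex({0, 1}) = 2
G(5) = mex({0, 1, 2}) = 3
G(6) = mex({0, 1, 3}) = 2
G(7) = mex({0, 1, 2}) = 3
G(8) = mex({0, 1, 2, 3}) = 4
G(9) = mex({0, 1, 2, 3, 4}) = 5
G(10) = mex({0, 1, 2, 3, 5}) = 4
G(11) = mex({1, 2, 3, 4}) = 0
G(12) = mex({0, 2, 3, 4}) = 1
G(13) = mex({1, 2, 3, 4, 5}) = 0
G(14) = mex({0, 2, 3, 4, 5}) = 1
G(15) = mex({0, 1, 3, 4, 5}) = 2
G(16) = mex({0, 1, 2, 4, 5}) = 3
G(17) = mex({0, 1, 3, 4, 5}) = 2
G(18) = mex({0, 1, 2, 4}) = 3
Observe that G(11)..G(18) = 0, 1, 0, 1, 2, 3, 2, 3 repeats G(0)..G(7) = 0, 1, 0, 1, 2, 3, 2, 3.
For k >= max(S) = 8, G(k) is determined by the previous 8 values G(k-8)..G(k-1); a window of 8 consecutive values has recurred shifted by 11, so by induction G(k + 11) = G(k) for all k >= 0: the sequence is periodic from the start with period 11.
One period: G(0..10) = 0, 1, 0, 1, 2, 3, 2, 3, 4, 5, 4.
51 mod 11 = 7, so G(51) = G(7) = 3.

3


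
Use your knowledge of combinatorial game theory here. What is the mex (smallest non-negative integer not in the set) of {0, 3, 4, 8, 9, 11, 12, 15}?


Set = {0, 3, 4, 8, 9, 11, 12, 15}
0 is in the set.
1 is NOT in the set. This is the mex.
mex = 1

1


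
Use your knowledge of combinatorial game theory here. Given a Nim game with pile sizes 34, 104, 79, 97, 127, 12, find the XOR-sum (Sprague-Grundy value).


We need the XOR (exclusive or) of all pile sizes.
After XOR-ing pile 1 (size 34): 0 XOR 34 = 34
After XOR-ing pile 2 (size 104): 34 XOR 104 = 74
After XOR-ing pile 3 (size 79): 74 XOR 79 = 5
After XOR-ing pile 4 (size 97): 5 XOR 97 = 100
After XOR-ing pile 5 (size 127): 100 XOR 127 = 27
After XOR-ing pile 6 (size 12): 27 XOR 12 = 23
The Nim-value of this position is 23.

23


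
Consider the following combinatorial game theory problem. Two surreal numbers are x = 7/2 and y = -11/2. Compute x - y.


x = 7/2, y = -11/2
Converting to common denominator: 2
x = 7/2, y = -11/2
x - y = 7/2 - -11/2 = 9

9


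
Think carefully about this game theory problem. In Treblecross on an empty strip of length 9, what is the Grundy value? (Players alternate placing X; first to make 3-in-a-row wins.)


Treblecross: place X on empty cells; 3-in-a-row wins.
Playing within two cells of an existing X lets the opponent win at once, so sensible play treats the cells i-2..i+2 around each X as dead. The player left with no safe cell loses, so this is a normal-play take-away game on strips of safe cells.
Placing X at cell i (0-indexed) of a strip of k safe cells leaves independent strips of sizes max(0, i-2) and max(0, k-i-3). Hence G(k) = mex{ G(max(0,i-2)) XOR G(max(0,k-i-3)) : 0 <= i < k }, with G(0) = 0.
G(1): splits (0,0):0^0=0 -> mex({0}) = 1
G(2): splits (0,0):0^0=0 -> mex({0}) = 1
G(3): splits (0,0):0^0=0 -> mex({0}) = 1
G(4): splits (0,1):0^1=1 (0,0):0^0=0 -> mex({0, 1}) = 2
G(5): splits (0,2):0^1=1 (0,1):0^1=1 (0,0):0^0=0 -> mex({0, 1}) = 2
G(6) = mex({1}) = 0
G(7) = mex({0, 1, 2}) = 3
G(8) = mex({0, 1, 2}) = 3
G(9) = mex({0, 2}) = 1
Therefore G(9) = 1.

1


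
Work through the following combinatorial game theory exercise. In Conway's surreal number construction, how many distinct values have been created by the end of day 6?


Day 0: {|} = 0 is born. Count = 1.
Day n: the number of surreal numbers born by day n is 2^(n+1) - 1.
By day 0: 2^1 - 1 = 1
By day 1: 2^2 - 1 = 3
By day 2: 2^3 - 1 = 7
By day 3: 2^4 - 1 = 15
By day 4: 2^5 - 1 = 31
By day 5: 2^6 - 1 = 63
By day 6: 2^7 - 1 = 127
By day 6: 127 surreal numbers.

127


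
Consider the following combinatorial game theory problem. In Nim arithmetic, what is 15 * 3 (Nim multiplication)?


Nim multiplication is bilinear over XOR: (u XOR v) * w = (u*w) XOR (v*w).
So we split each operand into its bit components and XOR the pairwise Nim products.
15 = 1 + 2 + 4 + 8 (as XOR of powers of 2).
3 = 1 + 2 (as XOR of powers of 2).
Using the standard Nim-product table on single bits:
  2*2 = 3,   2*4 = 8,   2*8 = 12,
  4*4 = 6,   4*8 = 11,  8*8 = 13,
and  1*x = x (identity), k*l = l*k (commutative).
Pairwise Nim products:
  1 * 1 = 1
  1 * 2 = 2
  2 * 1 = 2
  2 * 2 = 3
  4 * 1 = 4
  4 * 2 = 8
  8 * 1 = 8
  8 * 2 = 12
XOR them: 1 XOR 2 XOR 2 XOR 3 XOR 4 XOR 8 XOR 8 XOR 12 = 10.
Result: 15 * 3 = 10 (in Nim).

10


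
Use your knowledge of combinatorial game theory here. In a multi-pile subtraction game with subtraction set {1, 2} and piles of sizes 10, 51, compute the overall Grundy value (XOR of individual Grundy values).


Subtraction set: {1, 2}
For this subtraction set, G(n) = n mod 3 (period = max + 1 = 3).
Pile 1 (size 10): G(10) = 10 mod 3 = 1
Pile 2 (size 51): G(51) = 51 mod 3 = 0
Total Grundy value = XOR of all: 1 XOR 0 = 1

1


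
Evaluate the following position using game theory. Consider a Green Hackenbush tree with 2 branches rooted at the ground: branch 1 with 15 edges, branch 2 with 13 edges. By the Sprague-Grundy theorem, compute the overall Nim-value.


The tree has 2 branches from the ground vertex.
In Green Hackenbush, the Nim-value of a simple path of length k is k.
Branch 1: length 15, Nim-value = 15
Branch 2: length 13, Nim-value = 13
Total Nim-value = XOR of all branch values:
0 XOR 15 = 15
15 XOR 13 = 2
Nim-value of the tree = 2

2


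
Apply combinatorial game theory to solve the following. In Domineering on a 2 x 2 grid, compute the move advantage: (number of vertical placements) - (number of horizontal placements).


Board is 2 x 2 (rows x cols).
Left (vertical) placements: (rows-1) * cols = 1 * 2 = 2
Right (horizontal) placements: rows * (cols-1) = 2 * 1 = 2
Advantage = Left - Right = 2 - 2 = 0

0


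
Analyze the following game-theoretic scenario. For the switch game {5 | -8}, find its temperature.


The game is {5 | -8}, a switch {a | b} with numbers a > b.
Cooling {a | b} by t gives {a - t | b + t}, which stops being hot when a - t = b + t, i.e. at t = (a - b)/2. So the temperature of a switch is (a - b)/2.
Temperature = (Left option - Right option) / 2
= (5 - (-8)) / 2
= 13 / 2
= 13/2

13/2
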